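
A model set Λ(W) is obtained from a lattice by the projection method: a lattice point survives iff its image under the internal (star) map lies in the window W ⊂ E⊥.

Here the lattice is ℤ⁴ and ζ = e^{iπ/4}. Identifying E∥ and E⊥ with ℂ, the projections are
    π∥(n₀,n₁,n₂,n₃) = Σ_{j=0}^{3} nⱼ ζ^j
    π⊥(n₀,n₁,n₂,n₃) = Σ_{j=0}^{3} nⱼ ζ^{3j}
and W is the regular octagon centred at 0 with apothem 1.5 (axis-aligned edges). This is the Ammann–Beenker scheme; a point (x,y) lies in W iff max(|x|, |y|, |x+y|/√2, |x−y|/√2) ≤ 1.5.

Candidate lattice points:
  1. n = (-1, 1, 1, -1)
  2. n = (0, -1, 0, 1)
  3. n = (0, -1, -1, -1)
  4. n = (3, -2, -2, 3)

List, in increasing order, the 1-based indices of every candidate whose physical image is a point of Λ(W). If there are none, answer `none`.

π⊥(n) = n₀ + n₁ζ³ + n₂ζ⁶ + n₃ζ⁹ where ζ = e^{iπ/4}.
#1 (-1, 1, 1, -1): internal (-2.41421, -1.00000); octagon support 2.41421 vs apothem 1.5 → ∉ W
#2 (0, -1, 0, 1): internal (1.41421, 0.00000); octagon support 1.41421 vs apothem 1.5 → ∈ W
#3 (0, -1, -1, -1): internal (0.00000, -0.41421); octagon support 0.41421 vs apothem 1.5 → ∈ W
#4 (3, -2, -2, 3): internal (6.53553, 2.70711); octagon support 6.53553 vs apothem 1.5 → ∉ W

2, 3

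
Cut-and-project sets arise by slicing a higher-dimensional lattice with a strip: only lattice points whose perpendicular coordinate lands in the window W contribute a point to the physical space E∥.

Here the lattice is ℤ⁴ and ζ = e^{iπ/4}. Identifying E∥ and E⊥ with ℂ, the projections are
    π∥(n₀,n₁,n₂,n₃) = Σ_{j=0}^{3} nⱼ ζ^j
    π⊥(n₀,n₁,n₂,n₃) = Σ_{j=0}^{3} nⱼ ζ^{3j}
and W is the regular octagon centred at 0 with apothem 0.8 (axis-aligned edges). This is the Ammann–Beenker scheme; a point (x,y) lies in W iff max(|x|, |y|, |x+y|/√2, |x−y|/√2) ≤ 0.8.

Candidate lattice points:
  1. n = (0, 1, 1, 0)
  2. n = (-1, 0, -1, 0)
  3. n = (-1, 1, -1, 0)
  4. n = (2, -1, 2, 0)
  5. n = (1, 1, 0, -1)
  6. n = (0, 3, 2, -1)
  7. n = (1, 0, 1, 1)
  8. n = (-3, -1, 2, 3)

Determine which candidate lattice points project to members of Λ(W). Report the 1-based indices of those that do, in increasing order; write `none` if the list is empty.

1, 5, 8

Internal map: ζ^{3j} for j=0..3 gives (1,0), (−√2/2,√2/2), (0,−1), (√2/2,√2/2).
candidate 1: n = (0, 1, 1, 0) → π⊥ ≈ (-0.7071, -0.2929); max(|x|,|y|,|x±y|/√2) = 0.7071 ≤ 0.8 ⇒ ∈ W
candidate 2: n = (-1, 0, -1, 0) → π⊥ ≈ (-1.0000, +1.0000); max(|x|,|y|,|x±y|/√2) = 1.4142 > 0.8 ⇒ ∉ W
candidate 3: n = (-1, 1, -1, 0) → π⊥ ≈ (-1.7071, +1.7071); max(|x|,|y|,|x±y|/√2) = 2.4142 > 0.8 ⇒ ∉ W
candidate 4: n = (2, -1, 2, 0) → π⊥ ≈ (+2.7071, -2.7071); max(|x|,|y|,|x±y|/√2) = 3.8284 > 0.8 ⇒ ∉ W
candidate 5: n = (1, 1, 0, -1) → π⊥ ≈ (-0.4142, +0.0000); max(|x|,|y|,|x±y|/√2) = 0.4142 ≤ 0.8 ⇒ ∈ W
candidate 6: n = (0, 3, 2, -1) → π⊥ ≈ (-2.8284, -0.5858); max(|x|,|y|,|x±y|/√2) = 2.8284 > 0.8 ⇒ ∉ W
candidate 7: n = (1, 0, 1, 1) → π⊥ ≈ (+1.7071, -0.2929); max(|x|,|y|,|x±y|/√2) = 1.7071 > 0.8 ⇒ ∉ W
candidate 8: n = (-3, -1, 2, 3) → π⊥ ≈ (-0.1716, -0.5858); max(|x|,|y|,|x±y|/√2) = 0.5858 ≤ 0.8 ⇒ ∈ W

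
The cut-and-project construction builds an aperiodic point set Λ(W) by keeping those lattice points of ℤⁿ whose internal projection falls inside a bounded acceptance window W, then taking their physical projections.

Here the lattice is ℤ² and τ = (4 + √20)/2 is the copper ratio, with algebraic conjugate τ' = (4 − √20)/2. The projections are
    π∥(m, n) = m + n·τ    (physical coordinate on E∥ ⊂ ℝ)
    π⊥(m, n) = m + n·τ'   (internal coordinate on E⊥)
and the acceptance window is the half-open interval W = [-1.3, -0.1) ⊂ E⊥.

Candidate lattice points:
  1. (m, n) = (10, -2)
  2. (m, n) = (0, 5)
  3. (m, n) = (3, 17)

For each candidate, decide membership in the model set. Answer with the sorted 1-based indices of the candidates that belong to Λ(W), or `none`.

Numerically τ ≈ 4.2361 and τ' = −1/τ ≈ -0.2361.
#1 (10,-2): internal coord 10 + (-2)·τ' = +10.4721; +10.4721 ∉ [-1.3, -0.1) → out
#2 (0,5): internal coord 0 + (5)·τ' = -1.1803; -1.1803 ∈ [-1.3, -0.1) → IN Λ
#3 (3,17): internal coord 3 + (17)·τ' = -1.0132; -1.0132 ∈ [-1.3, -0.1) → IN Λ

2, 3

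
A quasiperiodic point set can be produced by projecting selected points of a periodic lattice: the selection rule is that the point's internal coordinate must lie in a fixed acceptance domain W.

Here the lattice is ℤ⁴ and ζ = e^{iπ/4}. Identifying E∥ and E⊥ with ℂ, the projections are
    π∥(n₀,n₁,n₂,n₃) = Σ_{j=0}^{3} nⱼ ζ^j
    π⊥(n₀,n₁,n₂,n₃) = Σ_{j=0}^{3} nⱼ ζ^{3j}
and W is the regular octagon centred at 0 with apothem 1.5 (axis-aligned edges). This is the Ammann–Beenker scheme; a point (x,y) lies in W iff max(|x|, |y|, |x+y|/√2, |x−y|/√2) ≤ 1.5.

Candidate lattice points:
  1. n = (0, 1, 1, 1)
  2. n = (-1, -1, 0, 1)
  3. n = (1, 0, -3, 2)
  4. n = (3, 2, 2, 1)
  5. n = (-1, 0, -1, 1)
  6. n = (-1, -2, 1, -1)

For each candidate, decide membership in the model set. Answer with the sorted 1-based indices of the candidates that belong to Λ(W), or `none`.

Internal map: ζ^{3j} for j=0..3 gives (1,0), (−√2/2,√2/2), (0,−1), (√2/2,√2/2).
candidate 1: n = (0, 1, 1, 1) → π⊥ ≈ (+0.00000, +0.41421); max(|x|,|y|,|x±y|/√2) = 0.41421 ≤ 1.5 ⇒ ∈ W
candidate 2: n = (-1, -1, 0, 1) → π⊥ ≈ (+0.41421, +0.00000); max(|x|,|y|,|x±y|/√2) = 0.41421 ≤ 1.5 ⇒ ∈ W
candidate 3: n = (1, 0, -3, 2) → π⊥ ≈ (+2.41421, +4.41421); max(|x|,|y|,|x±y|/√2) = 4.82843 > 1.5 ⇒ ∉ W
candidate 4: n = (3, 2, 2, 1) → π⊥ ≈ (+2.29289, +0.12132); max(|x|,|y|,|x±y|/√2) = 2.29289 > 1.5 ⇒ ∉ W
candidate 5: n = (-1, 0, -1, 1) → π⊥ ≈ (-0.29289, +1.70711); max(|x|,|y|,|x±y|/√2) = 1.70711 > 1.5 ⇒ ∉ W
candidate 6: n = (-1, -2, 1, -1) → π⊥ ≈ (-0.29289, -3.12132); max(|x|,|y|,|x±y|/√2) = 3.12132 > 1.5 ⇒ ∉ W

1, 2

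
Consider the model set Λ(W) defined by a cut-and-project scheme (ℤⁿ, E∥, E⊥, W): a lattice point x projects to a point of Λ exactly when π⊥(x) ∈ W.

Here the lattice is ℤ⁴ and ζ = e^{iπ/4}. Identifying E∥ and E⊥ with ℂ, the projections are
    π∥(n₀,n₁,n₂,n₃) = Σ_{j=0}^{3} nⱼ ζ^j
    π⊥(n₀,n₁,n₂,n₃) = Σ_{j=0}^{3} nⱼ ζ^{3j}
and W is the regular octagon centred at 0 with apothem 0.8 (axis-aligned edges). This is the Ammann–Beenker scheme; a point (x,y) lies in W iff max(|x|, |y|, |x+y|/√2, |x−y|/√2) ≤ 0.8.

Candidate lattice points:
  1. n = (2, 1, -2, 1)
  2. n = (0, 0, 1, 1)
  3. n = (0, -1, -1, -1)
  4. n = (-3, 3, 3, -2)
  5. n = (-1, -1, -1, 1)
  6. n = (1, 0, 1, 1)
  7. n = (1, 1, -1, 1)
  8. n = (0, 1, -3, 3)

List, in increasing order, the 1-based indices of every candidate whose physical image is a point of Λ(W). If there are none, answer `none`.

2, 3

π⊥(n) = n₀ + n₁ζ³ + n₂ζ⁶ + n₃ζ⁹ where ζ = e^{iπ/4}.
candidate 1: n = (2, 1, -2, 1) → π⊥ ≈ (+2.00000, +3.41421); max(|x|,|y|,|x±y|/√2) = 3.82843 > 0.8 ⇒ ∉ W
candidate 2: n = (0, 0, 1, 1) → π⊥ ≈ (+0.70711, -0.29289); max(|x|,|y|,|x±y|/√2) = 0.70711 ≤ 0.8 ⇒ ∈ W
candidate 3: n = (0, -1, -1, -1) → π⊥ ≈ (+0.00000, -0.41421); max(|x|,|y|,|x±y|/√2) = 0.41421 ≤ 0.8 ⇒ ∈ W
candidate 4: n = (-3, 3, 3, -2) → π⊥ ≈ (-6.53553, -2.29289); max(|x|,|y|,|x±y|/√2) = 6.53553 > 0.8 ⇒ ∉ W
candidate 5: n = (-1, -1, -1, 1) → π⊥ ≈ (+0.41421, +1.00000); max(|x|,|y|,|x±y|/√2) = 1.00000 > 0.8 ⇒ ∉ W
candidate 6: n = (1, 0, 1, 1) → π⊥ ≈ (+1.70711, -0.29289); max(|x|,|y|,|x±y|/√2) = 1.70711 > 0.8 ⇒ ∉ W
candidate 7: n = (1, 1, -1, 1) → π⊥ ≈ (+1.00000, +2.41421); max(|x|,|y|,|x±y|/√2) = 2.41421 > 0.8 ⇒ ∉ W
candidate 8: n = (0, 1, -3, 3) → π⊥ ≈ (+1.41421, +5.82843); max(|x|,|y|,|x±y|/√2) = 5.82843 > 0.8 ⇒ ∉ W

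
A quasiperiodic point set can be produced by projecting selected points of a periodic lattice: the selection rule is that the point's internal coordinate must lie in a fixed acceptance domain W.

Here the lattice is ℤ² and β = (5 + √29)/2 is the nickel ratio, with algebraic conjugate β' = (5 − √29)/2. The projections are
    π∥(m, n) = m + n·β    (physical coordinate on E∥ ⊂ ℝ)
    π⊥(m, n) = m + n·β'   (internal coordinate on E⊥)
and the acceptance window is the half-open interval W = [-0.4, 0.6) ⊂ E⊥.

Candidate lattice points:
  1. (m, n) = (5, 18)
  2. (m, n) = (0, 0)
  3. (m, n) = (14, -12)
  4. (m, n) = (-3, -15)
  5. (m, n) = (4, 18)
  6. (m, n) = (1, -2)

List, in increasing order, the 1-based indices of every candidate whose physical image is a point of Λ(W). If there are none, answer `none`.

Numerically β ≈ 5.192582 and β' = −1/β ≈ -0.192582.
candidate 1: (m,n)=(5,18) → π∥ = 5+18·β ≈ 98.466483, π⊥ = 5+18·β' ≈ 1.533517 ∉ [-0.4, 0.6) ⇒ out
candidate 2: (m,n)=(0,0) → π∥ = 0+0·β ≈ 0.000000, π⊥ = 0+0·β' ≈ 0.000000 ∈ [-0.4, 0.6) ⇒ IN Λ
candidate 3: (m,n)=(14,-12) → π∥ = 14-12·β ≈ -48.310989, π⊥ = 14-12·β' ≈ 16.310989 ∉ [-0.4, 0.6) ⇒ out
candidate 4: (m,n)=(-3,-15) → π∥ = -3-15·β ≈ -80.888736, π⊥ = -3-15·β' ≈ -0.111264 ∈ [-0.4, 0.6) ⇒ IN Λ
candidate 5: (m,n)=(4,18) → π∥ = 4+18·β ≈ 97.466483, π⊥ = 4+18·β' ≈ 0.533517 ∈ [-0.4, 0.6) ⇒ IN Λ
candidate 6: (m,n)=(1,-2) → π∥ = 1-2·β ≈ -9.385165, π⊥ = 1-2·β' ≈ 1.385165 ∉ [-0.4, 0.6) ⇒ out

2, 4, 5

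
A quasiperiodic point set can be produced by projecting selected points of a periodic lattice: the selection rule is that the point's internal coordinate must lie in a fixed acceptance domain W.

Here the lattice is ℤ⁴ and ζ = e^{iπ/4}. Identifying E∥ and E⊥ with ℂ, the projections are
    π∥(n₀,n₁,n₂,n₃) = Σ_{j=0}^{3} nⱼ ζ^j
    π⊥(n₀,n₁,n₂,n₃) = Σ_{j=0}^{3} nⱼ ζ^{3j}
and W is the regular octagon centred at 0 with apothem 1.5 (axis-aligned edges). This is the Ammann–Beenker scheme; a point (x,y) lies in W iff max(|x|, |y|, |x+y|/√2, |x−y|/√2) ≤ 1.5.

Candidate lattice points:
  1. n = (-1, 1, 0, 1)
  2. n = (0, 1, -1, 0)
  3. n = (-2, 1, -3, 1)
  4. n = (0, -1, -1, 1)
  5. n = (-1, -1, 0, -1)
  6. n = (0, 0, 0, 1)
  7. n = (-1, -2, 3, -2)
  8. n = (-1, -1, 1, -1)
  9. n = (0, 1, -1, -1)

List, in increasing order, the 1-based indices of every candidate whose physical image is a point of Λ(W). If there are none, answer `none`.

6

π⊥(n) = n₀ + n₁ζ³ + n₂ζ⁶ + n₃ζ⁹ where ζ = e^{iπ/4}.
candidate 1: n = (-1, 1, 0, 1) → π⊥ ≈ (-1.0000, +1.4142); max(|x|,|y|,|x±y|/√2) = 1.7071 > 1.5 ⇒ ∉ W
candidate 2: n = (0, 1, -1, 0) → π⊥ ≈ (-0.7071, +1.7071); max(|x|,|y|,|x±y|/√2) = 1.7071 > 1.5 ⇒ ∉ W
candidate 3: n = (-2, 1, -3, 1) → π⊥ ≈ (-2.0000, +4.4142); max(|x|,|y|,|x±y|/√2) = 4.5355 > 1.5 ⇒ ∉ W
candidate 4: n = (0, -1, -1, 1) → π⊥ ≈ (+1.4142, +1.0000); max(|x|,|y|,|x±y|/√2) = 1.7071 > 1.5 ⇒ ∉ W
candidate 5: n = (-1, -1, 0, -1) → π⊥ ≈ (-1.0000, -1.4142); max(|x|,|y|,|x±y|/√2) = 1.7071 > 1.5 ⇒ ∉ W
candidate 6: n = (0, 0, 0, 1) → π⊥ ≈ (+0.7071, +0.7071); max(|x|,|y|,|x±y|/√2) = 1.0000 ≤ 1.5 ⇒ ∈ W
candidate 7: n = (-1, -2, 3, -2) → π⊥ ≈ (-1.0000, -5.8284); max(|x|,|y|,|x±y|/√2) = 5.8284 > 1.5 ⇒ ∉ W
candidate 8: n = (-1, -1, 1, -1) → π⊥ ≈ (-1.0000, -2.4142); max(|x|,|y|,|x±y|/√2) = 2.4142 > 1.5 ⇒ ∉ W
candidate 9: n = (0, 1, -1, -1) → π⊥ ≈ (-1.4142, +1.0000); max(|x|,|y|,|x±y|/√2) = 1.7071 > 1.5 ⇒ ∉ W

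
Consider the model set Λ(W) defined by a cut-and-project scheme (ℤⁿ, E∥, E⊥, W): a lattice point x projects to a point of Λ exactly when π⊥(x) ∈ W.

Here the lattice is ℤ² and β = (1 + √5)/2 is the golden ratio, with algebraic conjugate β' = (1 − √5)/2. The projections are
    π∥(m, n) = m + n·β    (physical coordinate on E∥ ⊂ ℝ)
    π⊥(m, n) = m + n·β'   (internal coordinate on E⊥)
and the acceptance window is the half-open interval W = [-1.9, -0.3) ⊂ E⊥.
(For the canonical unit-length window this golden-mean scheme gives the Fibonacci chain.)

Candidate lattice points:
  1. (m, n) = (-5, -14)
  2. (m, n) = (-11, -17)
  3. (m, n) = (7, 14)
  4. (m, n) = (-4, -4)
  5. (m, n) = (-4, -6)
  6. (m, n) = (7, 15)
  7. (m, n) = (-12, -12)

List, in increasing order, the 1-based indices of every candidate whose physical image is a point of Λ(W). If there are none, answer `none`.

2, 3, 4

Numerically β ≈ 1.618034 and β' = −1/β ≈ -0.618034.
[1] lift (-5,-14): star map gives 3.652476; window check -1.9 ≤ 3.652476 < -0.3 is false → out
[2] lift (-11,-17): star map gives -0.493422; window check -1.9 ≤ -0.493422 < -0.3 is true → IN Λ
[3] lift (7,14): star map gives -1.652476; window check -1.9 ≤ -1.652476 < -0.3 is true → IN Λ
[4] lift (-4,-4): star map gives -1.527864; window check -1.9 ≤ -1.527864 < -0.3 is true → IN Λ
[5] lift (-4,-6): star map gives -0.291796; window check -1.9 ≤ -0.291796 < -0.3 is false → out
[6] lift (7,15): star map gives -2.270510; window check -1.9 ≤ -2.270510 < -0.3 is false → out
[7] lift (-12,-12): star map gives -4.583592; window check -1.9 ≤ -4.583592 < -0.3 is false → out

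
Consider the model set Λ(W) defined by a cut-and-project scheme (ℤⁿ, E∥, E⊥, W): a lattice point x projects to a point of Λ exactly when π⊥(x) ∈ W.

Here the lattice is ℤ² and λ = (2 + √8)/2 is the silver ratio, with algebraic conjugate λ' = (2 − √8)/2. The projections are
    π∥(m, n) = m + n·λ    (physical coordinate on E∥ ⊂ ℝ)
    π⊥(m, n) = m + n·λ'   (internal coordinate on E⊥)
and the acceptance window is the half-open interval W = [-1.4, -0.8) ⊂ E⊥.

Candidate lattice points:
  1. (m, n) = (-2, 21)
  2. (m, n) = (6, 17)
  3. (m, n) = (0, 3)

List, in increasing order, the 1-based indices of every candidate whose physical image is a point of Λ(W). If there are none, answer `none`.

Numerically λ ≈ 2.41421 and λ' = −1/λ ≈ -0.41421.
[1] lift (-2,21): star map gives -10.69848; window check -1.4 ≤ -10.69848 < -0.8 is false → out
[2] lift (6,17): star map gives -1.04163; window check -1.4 ≤ -1.04163 < -0.8 is true → IN Λ
[3] lift (0,3): star map gives -1.24264; window check -1.4 ≤ -1.24264 < -0.8 is true → IN Λ

2, 3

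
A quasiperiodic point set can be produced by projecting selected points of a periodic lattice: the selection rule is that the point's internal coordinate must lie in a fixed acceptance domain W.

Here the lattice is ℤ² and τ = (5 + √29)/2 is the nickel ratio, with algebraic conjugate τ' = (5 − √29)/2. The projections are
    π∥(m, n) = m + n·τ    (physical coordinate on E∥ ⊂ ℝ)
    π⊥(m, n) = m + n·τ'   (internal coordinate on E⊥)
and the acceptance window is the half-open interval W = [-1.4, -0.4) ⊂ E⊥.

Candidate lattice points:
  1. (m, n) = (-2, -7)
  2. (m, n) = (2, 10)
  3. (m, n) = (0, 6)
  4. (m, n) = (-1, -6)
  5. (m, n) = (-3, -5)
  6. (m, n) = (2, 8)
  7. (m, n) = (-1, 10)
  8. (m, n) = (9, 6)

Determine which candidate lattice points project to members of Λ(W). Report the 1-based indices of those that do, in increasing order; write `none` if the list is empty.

Numerically τ ≈ 5.1926 and τ' = −1/τ ≈ -0.1926.
candidate 1: (m,n)=(-2,-7) → π∥ = -2-7·τ ≈ -38.3481, π⊥ = -2-7·τ' ≈ -0.6519 ∈ [-1.4, -0.4) ⇒ IN Λ
candidate 2: (m,n)=(2,10) → π∥ = 2+10·τ ≈ 53.9258, π⊥ = 2+10·τ' ≈ 0.0742 ∉ [-1.4, -0.4) ⇒ out
candidate 3: (m,n)=(0,6) → π∥ = 0+6·τ ≈ 31.1555, π⊥ = 0+6·τ' ≈ -1.1555 ∈ [-1.4, -0.4) ⇒ IN Λ
candidate 4: (m,n)=(-1,-6) → π∥ = -1-6·τ ≈ -32.1555, π⊥ = -1-6·τ' ≈ 0.1555 ∉ [-1.4, -0.4) ⇒ out
candidate 5: (m,n)=(-3,-5) → π∥ = -3-5·τ ≈ -28.9629, π⊥ = -3-5·τ' ≈ -2.0371 ∉ [-1.4, -0.4) ⇒ out
candidate 6: (m,n)=(2,8) → π∥ = 2+8·τ ≈ 43.5407, π⊥ = 2+8·τ' ≈ 0.4593 ∉ [-1.4, -0.4) ⇒ out
candidate 7: (m,n)=(-1,10) → π∥ = -1+10·τ ≈ 50.9258, π⊥ = -1+10·τ' ≈ -2.9258 ∉ [-1.4, -0.4) ⇒ out
candidate 8: (m,n)=(9,6) → π∥ = 9+6·τ ≈ 40.1555, π⊥ = 9+6·τ' ≈ 7.8445 ∉ [-1.4, -0.4) ⇒ out

1, 3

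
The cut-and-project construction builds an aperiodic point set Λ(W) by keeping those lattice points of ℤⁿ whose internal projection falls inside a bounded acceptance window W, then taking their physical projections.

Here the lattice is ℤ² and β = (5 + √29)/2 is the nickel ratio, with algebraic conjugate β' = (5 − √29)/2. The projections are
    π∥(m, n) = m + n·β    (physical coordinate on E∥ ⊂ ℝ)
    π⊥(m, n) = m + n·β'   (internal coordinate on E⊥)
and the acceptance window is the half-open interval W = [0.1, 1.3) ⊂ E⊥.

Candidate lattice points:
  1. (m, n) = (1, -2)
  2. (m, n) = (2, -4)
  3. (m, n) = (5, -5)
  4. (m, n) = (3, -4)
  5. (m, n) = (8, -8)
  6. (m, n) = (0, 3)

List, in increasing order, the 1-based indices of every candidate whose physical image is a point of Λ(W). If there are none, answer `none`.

Compute β' = (5−√29)/2 = -0.192582, so π⊥(m,n) = m -0.192582·n.
#1 (1,-2): internal coord 1 + (-2)·β' = +1.385165; +1.385165 ∉ [0.1, 1.3) → out
#2 (2,-4): internal coord 2 + (-4)·β' = +2.770330; +2.770330 ∉ [0.1, 1.3) → out
#3 (5,-5): internal coord 5 + (-5)·β' = +5.962912; +5.962912 ∉ [0.1, 1.3) → out
#4 (3,-4): internal coord 3 + (-4)·β' = +3.770330; +3.770330 ∉ [0.1, 1.3) → out
#5 (8,-8): internal coord 8 + (-8)·β' = +9.540659; +9.540659 ∉ [0.1, 1.3) → out
#6 (0,3): internal coord 0 + (3)·β' = -0.577747; -0.577747 ∉ [0.1, 1.3) → out

none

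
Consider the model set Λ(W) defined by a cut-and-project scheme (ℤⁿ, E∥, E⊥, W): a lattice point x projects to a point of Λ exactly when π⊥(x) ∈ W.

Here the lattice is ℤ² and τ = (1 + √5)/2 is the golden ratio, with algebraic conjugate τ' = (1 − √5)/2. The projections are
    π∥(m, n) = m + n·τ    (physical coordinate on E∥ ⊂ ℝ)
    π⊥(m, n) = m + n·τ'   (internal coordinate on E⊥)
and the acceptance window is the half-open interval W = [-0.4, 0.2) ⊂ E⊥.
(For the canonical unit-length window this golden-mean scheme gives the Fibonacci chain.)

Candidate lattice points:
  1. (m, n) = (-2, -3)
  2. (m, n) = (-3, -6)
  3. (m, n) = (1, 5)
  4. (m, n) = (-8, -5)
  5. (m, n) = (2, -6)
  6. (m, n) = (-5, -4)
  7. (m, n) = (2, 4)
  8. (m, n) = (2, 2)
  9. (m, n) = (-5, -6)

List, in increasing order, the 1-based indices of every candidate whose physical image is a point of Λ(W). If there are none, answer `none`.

1

Compute τ' = (1−√5)/2 = -0.61803, so π⊥(m,n) = m -0.61803·n.
[1] lift (-2,-3): star map gives -0.14590; window check -0.4 ≤ -0.14590 < 0.2 is true → IN Λ
[2] lift (-3,-6): star map gives 0.70820; window check -0.4 ≤ 0.70820 < 0.2 is false → out
[3] lift (1,5): star map gives -2.09017; window check -0.4 ≤ -2.09017 < 0.2 is false → out
[4] lift (-8,-5): star map gives -4.90983; window check -0.4 ≤ -4.90983 < 0.2 is false → out
[5] lift (2,-6): star map gives 5.70820; window check -0.4 ≤ 5.70820 < 0.2 is false → out
[6] lift (-5,-4): star map gives -2.52786; window check -0.4 ≤ -2.52786 < 0.2 is false → out
[7] lift (2,4): star map gives -0.47214; window check -0.4 ≤ -0.47214 < 0.2 is false → out
[8] lift (2,2): star map gives 0.76393; window check -0.4 ≤ 0.76393 < 0.2 is false → out
[9] lift (-5,-6): star map gives -1.29180; window check -0.4 ≤ -1.29180 < 0.2 is false → out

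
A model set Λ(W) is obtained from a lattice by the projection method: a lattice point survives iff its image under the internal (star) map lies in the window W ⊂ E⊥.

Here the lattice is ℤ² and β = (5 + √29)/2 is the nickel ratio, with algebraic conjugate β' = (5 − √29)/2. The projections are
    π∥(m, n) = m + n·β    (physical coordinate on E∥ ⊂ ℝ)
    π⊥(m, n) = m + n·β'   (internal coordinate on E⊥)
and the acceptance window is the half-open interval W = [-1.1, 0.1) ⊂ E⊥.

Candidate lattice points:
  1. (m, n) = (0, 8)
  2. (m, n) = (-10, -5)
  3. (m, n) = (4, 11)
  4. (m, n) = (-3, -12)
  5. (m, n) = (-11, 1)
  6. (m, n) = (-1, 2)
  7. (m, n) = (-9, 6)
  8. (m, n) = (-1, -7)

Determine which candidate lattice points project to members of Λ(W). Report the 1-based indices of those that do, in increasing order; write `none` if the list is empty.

Numerically β ≈ 5.19258 and β' = −1/β ≈ -0.19258.
[1] lift (0,8): star map gives -1.54066; window check -1.1 ≤ -1.54066 < 0.1 is false → out
[2] lift (-10,-5): star map gives -9.03709; window check -1.1 ≤ -9.03709 < 0.1 is false → out
[3] lift (4,11): star map gives 1.88159; window check -1.1 ≤ 1.88159 < 0.1 is false → out
[4] lift (-3,-12): star map gives -0.68901; window check -1.1 ≤ -0.68901 < 0.1 is true → IN Λ
[5] lift (-11,1): star map gives -11.19258; window check -1.1 ≤ -11.19258 < 0.1 is false → out
[6] lift (-1,2): star map gives -1.38516; window check -1.1 ≤ -1.38516 < 0.1 is false → out
[7] lift (-9,6): star map gives -10.15549; window check -1.1 ≤ -10.15549 < 0.1 is false → out
[8] lift (-1,-7): star map gives 0.34808; window check -1.1 ≤ 0.34808 < 0.1 is false → out

4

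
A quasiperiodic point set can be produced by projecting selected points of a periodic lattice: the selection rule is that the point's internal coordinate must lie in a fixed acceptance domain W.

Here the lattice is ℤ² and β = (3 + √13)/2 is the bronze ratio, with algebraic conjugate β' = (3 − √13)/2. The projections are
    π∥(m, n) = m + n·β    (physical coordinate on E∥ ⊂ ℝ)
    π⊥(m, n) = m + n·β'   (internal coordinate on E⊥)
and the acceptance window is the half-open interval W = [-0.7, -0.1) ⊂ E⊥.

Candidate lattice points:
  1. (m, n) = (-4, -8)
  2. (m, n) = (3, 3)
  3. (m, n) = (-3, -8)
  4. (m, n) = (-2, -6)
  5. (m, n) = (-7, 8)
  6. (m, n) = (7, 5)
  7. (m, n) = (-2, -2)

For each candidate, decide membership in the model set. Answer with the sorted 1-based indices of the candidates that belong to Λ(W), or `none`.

Numerically β ≈ 3.302776 and β' = −1/β ≈ -0.302776.
[1] lift (-4,-8): star map gives -1.577795; window check -0.7 ≤ -1.577795 < -0.1 is false → out
[2] lift (3,3): star map gives 2.091673; window check -0.7 ≤ 2.091673 < -0.1 is false → out
[3] lift (-3,-8): star map gives -0.577795; window check -0.7 ≤ -0.577795 < -0.1 is true → IN Λ
[4] lift (-2,-6): star map gives -0.183346; window check -0.7 ≤ -0.183346 < -0.1 is true → IN Λ
[5] lift (-7,8): star map gives -9.422205; window check -0.7 ≤ -9.422205 < -0.1 is false → out
[6] lift (7,5): star map gives 5.486122; window check -0.7 ≤ 5.486122 < -0.1 is false → out
[7] lift (-2,-2): star map gives -1.394449; window check -0.7 ≤ -1.394449 < -0.1 is false → out

3, 4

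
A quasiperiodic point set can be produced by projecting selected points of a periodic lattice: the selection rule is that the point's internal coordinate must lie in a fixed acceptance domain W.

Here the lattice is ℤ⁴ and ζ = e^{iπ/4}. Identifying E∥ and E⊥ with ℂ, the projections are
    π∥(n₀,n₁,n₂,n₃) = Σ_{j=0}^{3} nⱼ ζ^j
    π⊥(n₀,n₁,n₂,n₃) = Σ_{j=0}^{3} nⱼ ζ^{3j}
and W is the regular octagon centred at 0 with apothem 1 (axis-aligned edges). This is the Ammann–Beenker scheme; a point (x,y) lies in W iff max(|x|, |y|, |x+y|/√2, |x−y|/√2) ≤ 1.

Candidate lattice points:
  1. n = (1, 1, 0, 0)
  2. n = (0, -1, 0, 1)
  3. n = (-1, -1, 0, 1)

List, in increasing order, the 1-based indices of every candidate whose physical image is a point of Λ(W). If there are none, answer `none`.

Internal map: ζ^{3j} for j=0..3 gives (1,0), (−√2/2,√2/2), (0,−1), (√2/2,√2/2).
#1 (1, 1, 0, 0): internal (0.29289, 0.70711); octagon support 0.70711 vs apothem 1 → ∈ W
#2 (0, -1, 0, 1): internal (1.41421, 0.00000); octagon support 1.41421 vs apothem 1 → ∉ W
#3 (-1, -1, 0, 1): internal (0.41421, 0.00000); octagon support 0.41421 vs apothem 1 → ∈ W

1, 3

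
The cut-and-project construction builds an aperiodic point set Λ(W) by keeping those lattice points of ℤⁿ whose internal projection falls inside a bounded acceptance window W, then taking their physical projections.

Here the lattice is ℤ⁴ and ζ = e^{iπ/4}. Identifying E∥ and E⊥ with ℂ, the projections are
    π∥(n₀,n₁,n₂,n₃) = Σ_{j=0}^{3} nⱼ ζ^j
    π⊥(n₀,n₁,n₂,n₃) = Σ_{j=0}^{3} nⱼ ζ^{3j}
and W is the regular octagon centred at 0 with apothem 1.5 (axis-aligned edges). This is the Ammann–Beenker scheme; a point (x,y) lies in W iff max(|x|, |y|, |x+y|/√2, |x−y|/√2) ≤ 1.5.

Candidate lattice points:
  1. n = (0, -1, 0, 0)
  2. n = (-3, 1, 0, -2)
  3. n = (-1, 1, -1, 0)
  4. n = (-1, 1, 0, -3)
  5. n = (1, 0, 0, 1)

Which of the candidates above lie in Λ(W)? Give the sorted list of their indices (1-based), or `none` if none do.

1

With ζ = e^{iπ/4} the internal vectors are ζ^0,ζ^3,ζ^6,ζ^9.
candidate 1: n = (0, -1, 0, 0) → π⊥ ≈ (+0.70711, -0.70711); max(|x|,|y|,|x±y|/√2) = 1.00000 ≤ 1.5 ⇒ ∈ W
candidate 2: n = (-3, 1, 0, -2) → π⊥ ≈ (-5.12132, -0.70711); max(|x|,|y|,|x±y|/√2) = 5.12132 > 1.5 ⇒ ∉ W
candidate 3: n = (-1, 1, -1, 0) → π⊥ ≈ (-1.70711, +1.70711); max(|x|,|y|,|x±y|/√2) = 2.41421 > 1.5 ⇒ ∉ W
candidate 4: n = (-1, 1, 0, -3) → π⊥ ≈ (-3.82843, -1.41421); max(|x|,|y|,|x±y|/√2) = 3.82843 > 1.5 ⇒ ∉ W
candidate 5: n = (1, 0, 0, 1) → π⊥ ≈ (+1.70711, +0.70711); max(|x|,|y|,|x±y|/√2) = 1.70711 > 1.5 ⇒ ∉ W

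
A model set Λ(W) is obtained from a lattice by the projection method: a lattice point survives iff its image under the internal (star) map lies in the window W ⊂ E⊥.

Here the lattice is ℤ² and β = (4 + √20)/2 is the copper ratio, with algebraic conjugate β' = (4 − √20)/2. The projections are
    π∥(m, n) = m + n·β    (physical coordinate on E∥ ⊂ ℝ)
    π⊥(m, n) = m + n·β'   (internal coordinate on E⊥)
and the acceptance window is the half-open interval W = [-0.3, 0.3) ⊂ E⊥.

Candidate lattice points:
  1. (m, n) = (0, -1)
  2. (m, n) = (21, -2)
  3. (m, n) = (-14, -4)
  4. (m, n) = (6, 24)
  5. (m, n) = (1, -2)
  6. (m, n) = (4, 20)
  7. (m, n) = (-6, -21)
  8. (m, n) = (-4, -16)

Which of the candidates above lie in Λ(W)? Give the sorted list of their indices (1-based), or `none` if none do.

Compute β' = (4−√20)/2 = -0.236068, so π⊥(m,n) = m -0.236068·n.
[1] lift (0,-1): star map gives 0.236068; window check -0.3 ≤ 0.236068 < 0.3 is true → IN Λ
[2] lift (21,-2): star map gives 21.472136; window check -0.3 ≤ 21.472136 < 0.3 is false → out
[3] lift (-14,-4): star map gives -13.055728; window check -0.3 ≤ -13.055728 < 0.3 is false → out
[4] lift (6,24): star map gives 0.334369; window check -0.3 ≤ 0.334369 < 0.3 is false → out
[5] lift (1,-2): star map gives 1.472136; window check -0.3 ≤ 1.472136 < 0.3 is false → out
[6] lift (4,20): star map gives -0.721360; window check -0.3 ≤ -0.721360 < 0.3 is false → out
[7] lift (-6,-21): star map gives -1.042572; window check -0.3 ≤ -1.042572 < 0.3 is false → out
[8] lift (-4,-16): star map gives -0.222912; window check -0.3 ≤ -0.222912 < 0.3 is true → IN Λ

1, 8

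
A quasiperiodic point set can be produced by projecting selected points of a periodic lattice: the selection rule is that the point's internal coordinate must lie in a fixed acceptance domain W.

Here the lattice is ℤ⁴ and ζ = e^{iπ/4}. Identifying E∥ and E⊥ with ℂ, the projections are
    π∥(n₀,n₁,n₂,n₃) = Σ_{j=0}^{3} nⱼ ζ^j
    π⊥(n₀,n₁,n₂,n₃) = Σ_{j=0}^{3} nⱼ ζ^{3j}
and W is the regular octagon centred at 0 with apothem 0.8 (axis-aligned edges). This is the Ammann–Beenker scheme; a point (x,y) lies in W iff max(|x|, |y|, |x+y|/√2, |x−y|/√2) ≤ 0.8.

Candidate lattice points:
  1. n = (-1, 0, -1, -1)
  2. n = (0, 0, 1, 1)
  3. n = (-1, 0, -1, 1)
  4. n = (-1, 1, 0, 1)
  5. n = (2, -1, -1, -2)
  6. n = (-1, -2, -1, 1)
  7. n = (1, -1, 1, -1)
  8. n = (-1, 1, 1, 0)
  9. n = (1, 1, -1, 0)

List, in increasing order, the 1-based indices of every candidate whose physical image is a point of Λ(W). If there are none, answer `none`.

2

With ζ = e^{iπ/4} the internal vectors are ζ^0,ζ^3,ζ^6,ζ^9.
candidate 1: n = (-1, 0, -1, -1) → π⊥ ≈ (-1.707107, +0.292893); max(|x|,|y|,|x±y|/√2) = 1.707107 > 0.8 ⇒ ∉ W
candidate 2: n = (0, 0, 1, 1) → π⊥ ≈ (+0.707107, -0.292893); max(|x|,|y|,|x±y|/√2) = 0.707107 ≤ 0.8 ⇒ ∈ W
candidate 3: n = (-1, 0, -1, 1) → π⊥ ≈ (-0.292893, +1.707107); max(|x|,|y|,|x±y|/√2) = 1.707107 > 0.8 ⇒ ∉ W
candidate 4: n = (-1, 1, 0, 1) → π⊥ ≈ (-1.000000, +1.414214); max(|x|,|y|,|x±y|/√2) = 1.707107 > 0.8 ⇒ ∉ W
candidate 5: n = (2, -1, -1, -2) → π⊥ ≈ (+1.292893, -1.121320); max(|x|,|y|,|x±y|/√2) = 1.707107 > 0.8 ⇒ ∉ W
candidate 6: n = (-1, -2, -1, 1) → π⊥ ≈ (+1.121320, +0.292893); max(|x|,|y|,|x±y|/√2) = 1.121320 > 0.8 ⇒ ∉ W
candidate 7: n = (1, -1, 1, -1) → π⊥ ≈ (+1.000000, -2.414214); max(|x|,|y|,|x±y|/√2) = 2.414214 > 0.8 ⇒ ∉ W
candidate 8: n = (-1, 1, 1, 0) → π⊥ ≈ (-1.707107, -0.292893); max(|x|,|y|,|x±y|/√2) = 1.707107 > 0.8 ⇒ ∉ W
candidate 9: n = (1, 1, -1, 0) → π⊥ ≈ (+0.292893, +1.707107); max(|x|,|y|,|x±y|/√2) = 1.707107 > 0.8 ⇒ ∉ W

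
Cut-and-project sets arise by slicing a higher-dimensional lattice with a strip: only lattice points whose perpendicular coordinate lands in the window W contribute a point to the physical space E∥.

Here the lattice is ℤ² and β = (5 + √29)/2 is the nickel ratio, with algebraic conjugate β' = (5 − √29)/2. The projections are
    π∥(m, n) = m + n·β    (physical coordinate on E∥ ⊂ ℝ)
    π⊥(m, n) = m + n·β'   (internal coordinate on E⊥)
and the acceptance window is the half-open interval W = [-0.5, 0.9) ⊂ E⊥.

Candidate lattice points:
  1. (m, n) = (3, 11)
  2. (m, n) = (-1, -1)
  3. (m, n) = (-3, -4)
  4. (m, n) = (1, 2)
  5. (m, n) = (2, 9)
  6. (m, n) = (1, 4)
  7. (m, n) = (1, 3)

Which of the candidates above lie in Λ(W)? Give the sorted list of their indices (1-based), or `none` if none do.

1, 4, 5, 6, 7

β' = (5−√29)/2 ≈ -0.19258.
[1] lift (3,11): star map gives 0.88159; window check -0.5 ≤ 0.88159 < 0.9 is true → IN Λ
[2] lift (-1,-1): star map gives -0.80742; window check -0.5 ≤ -0.80742 < 0.9 is false → out
[3] lift (-3,-4): star map gives -2.22967; window check -0.5 ≤ -2.22967 < 0.9 is false → out
[4] lift (1,2): star map gives 0.61484; window check -0.5 ≤ 0.61484 < 0.9 is true → IN Λ
[5] lift (2,9): star map gives 0.26676; window check -0.5 ≤ 0.26676 < 0.9 is true → IN Λ
[6] lift (1,4): star map gives 0.22967; window check -0.5 ≤ 0.22967 < 0.9 is true → IN Λ
[7] lift (1,3): star map gives 0.42225; window check -0.5 ≤ 0.42225 < 0.9 is true → IN Λ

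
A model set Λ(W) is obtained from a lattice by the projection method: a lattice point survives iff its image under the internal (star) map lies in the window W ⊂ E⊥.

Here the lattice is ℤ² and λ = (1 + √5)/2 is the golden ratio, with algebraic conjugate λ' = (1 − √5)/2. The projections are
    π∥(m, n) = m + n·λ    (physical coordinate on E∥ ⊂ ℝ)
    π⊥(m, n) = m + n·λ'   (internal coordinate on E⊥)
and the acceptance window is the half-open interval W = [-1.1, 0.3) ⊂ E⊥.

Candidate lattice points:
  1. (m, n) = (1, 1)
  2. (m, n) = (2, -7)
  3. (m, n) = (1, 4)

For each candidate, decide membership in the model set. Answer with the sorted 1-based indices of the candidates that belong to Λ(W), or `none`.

none

λ' = (1−√5)/2 ≈ -0.618034.
[1] lift (1,1): star map gives 0.381966; window check -1.1 ≤ 0.381966 < 0.3 is false → out
[2] lift (2,-7): star map gives 6.326238; window check -1.1 ≤ 6.326238 < 0.3 is false → out
[3] lift (1,4): star map gives -1.472136; window check -1.1 ≤ -1.472136 < 0.3 is false → out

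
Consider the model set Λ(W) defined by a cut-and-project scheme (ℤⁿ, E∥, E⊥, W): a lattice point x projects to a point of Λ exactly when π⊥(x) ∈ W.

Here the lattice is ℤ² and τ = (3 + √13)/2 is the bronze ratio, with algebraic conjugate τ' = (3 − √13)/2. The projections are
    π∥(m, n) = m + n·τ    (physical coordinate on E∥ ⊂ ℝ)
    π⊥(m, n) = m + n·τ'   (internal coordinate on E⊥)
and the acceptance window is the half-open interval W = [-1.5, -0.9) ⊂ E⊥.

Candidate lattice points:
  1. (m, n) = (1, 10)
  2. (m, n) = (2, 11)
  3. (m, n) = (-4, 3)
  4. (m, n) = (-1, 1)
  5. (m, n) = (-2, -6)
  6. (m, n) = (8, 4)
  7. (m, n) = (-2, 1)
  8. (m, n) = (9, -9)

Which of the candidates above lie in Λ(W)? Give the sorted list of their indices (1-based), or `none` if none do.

2, 4

Compute τ' = (3−√13)/2 = -0.3028, so π⊥(m,n) = m -0.3028·n.
candidate 1: (m,n)=(1,10) → π∥ = 1+10·τ ≈ 34.0278, π⊥ = 1+10·τ' ≈ -2.0278 ∉ [-1.5, -0.9) ⇒ out
candidate 2: (m,n)=(2,11) → π∥ = 2+11·τ ≈ 38.3305, π⊥ = 2+11·τ' ≈ -1.3305 ∈ [-1.5, -0.9) ⇒ IN Λ
candidate 3: (m,n)=(-4,3) → π∥ = -4+3·τ ≈ 5.9083, π⊥ = -4+3·τ' ≈ -4.9083 ∉ [-1.5, -0.9) ⇒ out
candidate 4: (m,n)=(-1,1) → π∥ = -1+1·τ ≈ 2.3028, π⊥ = -1+1·τ' ≈ -1.3028 ∈ [-1.5, -0.9) ⇒ IN Λ
candidate 5: (m,n)=(-2,-6) → π∥ = -2-6·τ ≈ -21.8167, π⊥ = -2-6·τ' ≈ -0.1833 ∉ [-1.5, -0.9) ⇒ out
candidate 6: (m,n)=(8,4) → π∥ = 8+4·τ ≈ 21.2111, π⊥ = 8+4·τ' ≈ 6.7889 ∉ [-1.5, -0.9) ⇒ out
candidate 7: (m,n)=(-2,1) → π∥ = -2+1·τ ≈ 1.3028, π⊥ = -2+1·τ' ≈ -2.3028 ∉ [-1.5, -0.9) ⇒ out
candidate 8: (m,n)=(9,-9) → π∥ = 9-9·τ ≈ -20.7250, π⊥ = 9-9·τ' ≈ 11.7250 ∉ [-1.5, -0.9) ⇒ out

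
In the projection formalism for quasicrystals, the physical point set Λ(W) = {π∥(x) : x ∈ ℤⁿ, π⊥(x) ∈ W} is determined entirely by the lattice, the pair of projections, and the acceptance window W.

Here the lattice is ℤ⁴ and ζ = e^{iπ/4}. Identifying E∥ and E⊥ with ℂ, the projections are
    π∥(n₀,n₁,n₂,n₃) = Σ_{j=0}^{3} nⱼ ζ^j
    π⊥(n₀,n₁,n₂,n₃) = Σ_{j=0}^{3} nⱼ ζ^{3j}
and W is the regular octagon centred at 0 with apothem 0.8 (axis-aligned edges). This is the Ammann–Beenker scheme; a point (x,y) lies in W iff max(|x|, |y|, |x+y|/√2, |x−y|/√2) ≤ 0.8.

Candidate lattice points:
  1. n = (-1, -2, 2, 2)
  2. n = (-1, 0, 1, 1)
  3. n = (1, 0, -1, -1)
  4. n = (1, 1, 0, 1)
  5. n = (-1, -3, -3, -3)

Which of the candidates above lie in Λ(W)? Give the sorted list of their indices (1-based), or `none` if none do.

2, 3

With ζ = e^{iπ/4} the internal vectors are ζ^0,ζ^3,ζ^6,ζ^9.
#1 (-1, -2, 2, 2): internal (1.828427, -2.000000); octagon support 2.707107 vs apothem 0.8 → ∉ W
#2 (-1, 0, 1, 1): internal (-0.292893, -0.292893); octagon support 0.414214 vs apothem 0.8 → ∈ W
#3 (1, 0, -1, -1): internal (0.292893, 0.292893); octagon support 0.414214 vs apothem 0.8 → ∈ W
#4 (1, 1, 0, 1): internal (1.000000, 1.414214); octagon support 1.707107 vs apothem 0.8 → ∉ W
#5 (-1, -3, -3, -3): internal (-1.000000, -1.242641); octagon support 1.585786 vs apothem 0.8 → ∉ W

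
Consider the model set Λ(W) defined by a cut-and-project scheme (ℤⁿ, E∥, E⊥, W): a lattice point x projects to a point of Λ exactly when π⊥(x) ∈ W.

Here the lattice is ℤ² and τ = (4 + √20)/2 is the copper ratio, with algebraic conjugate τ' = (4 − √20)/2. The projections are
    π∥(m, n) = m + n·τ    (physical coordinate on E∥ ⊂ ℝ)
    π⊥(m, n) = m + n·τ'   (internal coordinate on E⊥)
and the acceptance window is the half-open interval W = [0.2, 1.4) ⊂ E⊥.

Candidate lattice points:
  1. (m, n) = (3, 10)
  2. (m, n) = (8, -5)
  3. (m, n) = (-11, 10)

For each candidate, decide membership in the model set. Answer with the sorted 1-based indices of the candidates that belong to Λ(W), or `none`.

1

Numerically τ ≈ 4.23607 and τ' = −1/τ ≈ -0.23607.
[1] lift (3,10): star map gives 0.63932; window check 0.2 ≤ 0.63932 < 1.4 is true → IN Λ
[2] lift (8,-5): star map gives 9.18034; window check 0.2 ≤ 9.18034 < 1.4 is false → out
[3] lift (-11,10): star map gives -13.36068; window check 0.2 ≤ -13.36068 < 1.4 is false → out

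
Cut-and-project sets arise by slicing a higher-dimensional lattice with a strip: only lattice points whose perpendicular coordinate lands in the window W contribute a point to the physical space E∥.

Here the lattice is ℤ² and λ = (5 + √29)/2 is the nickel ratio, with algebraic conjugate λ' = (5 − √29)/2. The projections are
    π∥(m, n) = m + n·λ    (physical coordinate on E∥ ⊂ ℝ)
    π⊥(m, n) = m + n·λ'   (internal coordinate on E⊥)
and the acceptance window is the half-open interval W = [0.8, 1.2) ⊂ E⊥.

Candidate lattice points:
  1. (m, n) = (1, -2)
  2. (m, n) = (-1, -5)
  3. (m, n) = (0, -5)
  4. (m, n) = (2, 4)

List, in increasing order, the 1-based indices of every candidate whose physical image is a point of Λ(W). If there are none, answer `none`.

Numerically λ ≈ 5.192582 and λ' = −1/λ ≈ -0.192582.
[1] lift (1,-2): star map gives 1.385165; window check 0.8 ≤ 1.385165 < 1.2 is false → out
[2] lift (-1,-5): star map gives -0.037088; window check 0.8 ≤ -0.037088 < 1.2 is false → out
[3] lift (0,-5): star map gives 0.962912; window check 0.8 ≤ 0.962912 < 1.2 is true → IN Λ
[4] lift (2,4): star map gives 1.229670; window check 0.8 ≤ 1.229670 < 1.2 is false → out

3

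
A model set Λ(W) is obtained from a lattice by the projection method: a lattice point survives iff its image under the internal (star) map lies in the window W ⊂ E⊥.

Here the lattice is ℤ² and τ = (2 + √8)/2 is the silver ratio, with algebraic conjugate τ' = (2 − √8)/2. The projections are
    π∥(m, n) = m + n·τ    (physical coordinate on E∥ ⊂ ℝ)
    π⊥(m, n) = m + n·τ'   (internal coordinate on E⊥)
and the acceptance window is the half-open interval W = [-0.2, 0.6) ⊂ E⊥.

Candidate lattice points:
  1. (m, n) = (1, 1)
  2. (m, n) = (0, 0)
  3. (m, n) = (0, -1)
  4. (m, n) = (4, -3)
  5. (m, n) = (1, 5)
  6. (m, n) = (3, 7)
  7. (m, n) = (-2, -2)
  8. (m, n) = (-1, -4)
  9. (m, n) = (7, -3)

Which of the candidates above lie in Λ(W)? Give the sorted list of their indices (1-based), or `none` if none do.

1, 2, 3, 6

Numerically τ ≈ 2.4142 and τ' = −1/τ ≈ -0.4142.
candidate 1: (m,n)=(1,1) → π∥ = 1+1·τ ≈ 3.4142, π⊥ = 1+1·τ' ≈ 0.5858 ∈ [-0.2, 0.6) ⇒ IN Λ
candidate 2: (m,n)=(0,0) → π∥ = 0+0·τ ≈ 0.0000, π⊥ = 0+0·τ' ≈ 0.0000 ∈ [-0.2, 0.6) ⇒ IN Λ
candidate 3: (m,n)=(0,-1) → π∥ = 0-1·τ ≈ -2.4142, π⊥ = 0-1·τ' ≈ 0.4142 ∈ [-0.2, 0.6) ⇒ IN Λ
candidate 4: (m,n)=(4,-3) → π∥ = 4-3·τ ≈ -3.2426, π⊥ = 4-3·τ' ≈ 5.2426 ∉ [-0.2, 0.6) ⇒ out
candidate 5: (m,n)=(1,5) → π∥ = 1+5·τ ≈ 13.0711, π⊥ = 1+5·τ' ≈ -1.0711 ∉ [-0.2, 0.6) ⇒ out
candidate 6: (m,n)=(3,7) → π∥ = 3+7·τ ≈ 19.8995, π⊥ = 3+7·τ' ≈ 0.1005 ∈ [-0.2, 0.6) ⇒ IN Λ
candidate 7: (m,n)=(-2,-2) → π∥ = -2-2·τ ≈ -6.8284, π⊥ = -2-2·τ' ≈ -1.1716 ∉ [-0.2, 0.6) ⇒ out
candidate 8: (m,n)=(-1,-4) → π∥ = -1-4·τ ≈ -10.6569, π⊥ = -1-4·τ' ≈ 0.6569 ∉ [-0.2, 0.6) ⇒ out
candidate 9: (m,n)=(7,-3) → π∥ = 7-3·τ ≈ -0.2426, π⊥ = 7-3·τ' ≈ 8.2426 ∉ [-0.2, 0.6) ⇒ out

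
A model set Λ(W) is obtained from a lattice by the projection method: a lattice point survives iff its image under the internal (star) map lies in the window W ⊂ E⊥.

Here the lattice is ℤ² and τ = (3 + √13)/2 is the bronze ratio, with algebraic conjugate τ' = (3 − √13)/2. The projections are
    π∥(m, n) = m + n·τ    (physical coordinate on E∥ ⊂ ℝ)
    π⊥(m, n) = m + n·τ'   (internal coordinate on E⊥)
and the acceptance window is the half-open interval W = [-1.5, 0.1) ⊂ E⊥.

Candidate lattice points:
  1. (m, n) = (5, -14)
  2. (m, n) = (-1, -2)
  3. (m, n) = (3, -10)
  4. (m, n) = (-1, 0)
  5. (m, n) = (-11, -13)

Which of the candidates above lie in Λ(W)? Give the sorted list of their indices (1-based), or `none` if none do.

Compute τ' = (3−√13)/2 = -0.302776, so π⊥(m,n) = m -0.302776·n.
[1] lift (5,-14): star map gives 9.238859; window check -1.5 ≤ 9.238859 < 0.1 is false → out
[2] lift (-1,-2): star map gives -0.394449; window check -1.5 ≤ -0.394449 < 0.1 is true → IN Λ
[3] lift (3,-10): star map gives 6.027756; window check -1.5 ≤ 6.027756 < 0.1 is false → out
[4] lift (-1,0): star map gives -1.000000; window check -1.5 ≤ -1.000000 < 0.1 is true → IN Λ
[5] lift (-11,-13): star map gives -7.063917; window check -1.5 ≤ -7.063917 < 0.1 is false → out

2, 4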